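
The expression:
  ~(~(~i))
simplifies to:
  ~i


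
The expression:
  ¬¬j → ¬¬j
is always true.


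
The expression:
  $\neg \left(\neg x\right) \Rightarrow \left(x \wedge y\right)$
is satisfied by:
  {y: True, x: False}
  {x: False, y: False}
  {x: True, y: True}


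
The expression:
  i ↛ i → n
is always true.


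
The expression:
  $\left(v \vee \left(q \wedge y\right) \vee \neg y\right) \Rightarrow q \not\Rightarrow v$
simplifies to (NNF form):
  $\neg v \wedge \left(q \vee y\right)$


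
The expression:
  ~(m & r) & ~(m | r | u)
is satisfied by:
  {u: False, r: False, m: False}


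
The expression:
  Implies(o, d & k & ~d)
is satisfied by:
  {o: False}


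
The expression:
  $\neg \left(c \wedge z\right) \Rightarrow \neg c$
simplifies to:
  $z \vee \neg c$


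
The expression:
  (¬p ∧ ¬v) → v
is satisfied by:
  {v: True, p: True}
  {v: True, p: False}
  {p: True, v: False}


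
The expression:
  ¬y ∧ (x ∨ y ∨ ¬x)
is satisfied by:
  {y: False}


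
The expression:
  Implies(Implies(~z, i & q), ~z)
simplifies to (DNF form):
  ~z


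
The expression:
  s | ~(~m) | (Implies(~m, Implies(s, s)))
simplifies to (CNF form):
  True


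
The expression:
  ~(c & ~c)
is always true.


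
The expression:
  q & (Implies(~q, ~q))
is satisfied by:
  {q: True}


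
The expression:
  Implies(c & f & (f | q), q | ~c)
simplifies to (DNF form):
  q | ~c | ~f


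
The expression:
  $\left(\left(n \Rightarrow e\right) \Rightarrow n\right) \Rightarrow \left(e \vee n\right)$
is always true.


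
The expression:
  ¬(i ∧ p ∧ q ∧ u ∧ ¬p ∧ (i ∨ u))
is always true.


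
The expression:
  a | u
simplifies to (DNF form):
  a | u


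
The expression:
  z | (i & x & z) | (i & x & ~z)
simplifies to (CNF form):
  (i | z) & (x | z)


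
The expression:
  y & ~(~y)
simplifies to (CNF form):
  y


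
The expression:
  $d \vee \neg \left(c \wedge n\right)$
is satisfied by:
  {d: True, c: False, n: False}
  {c: False, n: False, d: False}
  {n: True, d: True, c: False}
  {n: True, c: False, d: False}
  {d: True, c: True, n: False}
  {c: True, d: False, n: False}
  {n: True, c: True, d: True}


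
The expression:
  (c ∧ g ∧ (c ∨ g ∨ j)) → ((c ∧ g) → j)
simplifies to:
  j ∨ ¬c ∨ ¬g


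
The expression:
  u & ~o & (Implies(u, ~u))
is never true.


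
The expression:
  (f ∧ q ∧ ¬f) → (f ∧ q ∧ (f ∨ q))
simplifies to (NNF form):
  True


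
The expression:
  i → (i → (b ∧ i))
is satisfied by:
  {b: True, i: False}
  {i: False, b: False}
  {i: True, b: True}


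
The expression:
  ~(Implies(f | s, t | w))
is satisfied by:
  {s: True, f: True, w: False, t: False}
  {s: True, f: False, w: False, t: False}
  {f: True, t: False, s: False, w: False}


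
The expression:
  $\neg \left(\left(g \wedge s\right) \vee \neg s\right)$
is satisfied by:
  {s: True, g: False}


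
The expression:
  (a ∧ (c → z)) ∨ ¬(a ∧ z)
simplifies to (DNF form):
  True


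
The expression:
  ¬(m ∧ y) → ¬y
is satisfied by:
  {m: True, y: False}
  {y: False, m: False}
  {y: True, m: True}


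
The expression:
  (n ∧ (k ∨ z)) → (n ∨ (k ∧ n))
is always true.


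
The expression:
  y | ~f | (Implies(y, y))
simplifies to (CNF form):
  True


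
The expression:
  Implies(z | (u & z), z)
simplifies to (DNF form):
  True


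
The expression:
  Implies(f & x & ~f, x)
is always true.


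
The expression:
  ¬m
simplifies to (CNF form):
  ¬m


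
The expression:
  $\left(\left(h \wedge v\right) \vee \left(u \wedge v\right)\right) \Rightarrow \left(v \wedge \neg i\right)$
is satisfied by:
  {h: False, u: False, v: False, i: False}
  {u: True, i: False, h: False, v: False}
  {h: True, i: False, u: False, v: False}
  {u: True, h: True, i: False, v: False}
  {i: True, h: False, u: False, v: False}
  {i: True, u: True, h: False, v: False}
  {i: True, h: True, u: False, v: False}
  {i: True, u: True, h: True, v: False}
  {v: True, i: False, h: False, u: False}
  {v: True, u: True, i: False, h: False}
  {v: True, h: True, i: False, u: False}
  {v: True, u: True, h: True, i: False}
  {v: True, i: True, h: False, u: False}


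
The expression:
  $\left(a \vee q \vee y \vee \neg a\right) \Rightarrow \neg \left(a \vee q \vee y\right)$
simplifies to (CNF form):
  $\neg a \wedge \neg q \wedge \neg y$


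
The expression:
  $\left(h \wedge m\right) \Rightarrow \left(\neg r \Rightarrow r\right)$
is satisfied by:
  {r: True, h: False, m: False}
  {h: False, m: False, r: False}
  {r: True, m: True, h: False}
  {m: True, h: False, r: False}
  {r: True, h: True, m: False}
  {h: True, r: False, m: False}
  {r: True, m: True, h: True}


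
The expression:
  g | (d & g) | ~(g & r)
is always true.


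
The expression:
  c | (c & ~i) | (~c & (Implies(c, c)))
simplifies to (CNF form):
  True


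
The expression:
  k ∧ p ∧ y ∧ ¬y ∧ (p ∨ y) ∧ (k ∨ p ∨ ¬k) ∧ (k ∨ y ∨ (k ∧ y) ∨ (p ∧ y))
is never true.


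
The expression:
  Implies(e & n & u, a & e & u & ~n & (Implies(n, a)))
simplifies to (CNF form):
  ~e | ~n | ~u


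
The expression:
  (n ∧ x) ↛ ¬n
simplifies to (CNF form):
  n ∧ x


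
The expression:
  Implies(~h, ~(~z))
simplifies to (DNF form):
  h | z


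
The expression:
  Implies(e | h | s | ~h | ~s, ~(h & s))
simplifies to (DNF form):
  ~h | ~s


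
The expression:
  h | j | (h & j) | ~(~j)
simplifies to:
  h | j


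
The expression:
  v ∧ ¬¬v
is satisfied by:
  {v: True}


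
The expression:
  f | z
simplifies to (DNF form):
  f | z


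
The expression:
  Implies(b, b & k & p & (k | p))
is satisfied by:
  {p: True, k: True, b: False}
  {p: True, k: False, b: False}
  {k: True, p: False, b: False}
  {p: False, k: False, b: False}
  {b: True, p: True, k: True}


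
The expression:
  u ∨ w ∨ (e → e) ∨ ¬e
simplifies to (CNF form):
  True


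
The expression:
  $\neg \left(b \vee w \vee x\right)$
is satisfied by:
  {x: False, w: False, b: False}


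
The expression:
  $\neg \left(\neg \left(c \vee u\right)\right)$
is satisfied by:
  {c: True, u: True}
  {c: True, u: False}
  {u: True, c: False}


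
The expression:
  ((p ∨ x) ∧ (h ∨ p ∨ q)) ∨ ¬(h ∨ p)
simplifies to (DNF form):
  p ∨ x ∨ ¬h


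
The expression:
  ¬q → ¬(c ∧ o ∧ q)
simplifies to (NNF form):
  True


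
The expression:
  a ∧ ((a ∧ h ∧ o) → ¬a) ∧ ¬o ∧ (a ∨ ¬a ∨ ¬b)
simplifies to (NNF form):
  a ∧ ¬o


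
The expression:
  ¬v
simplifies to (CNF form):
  ¬v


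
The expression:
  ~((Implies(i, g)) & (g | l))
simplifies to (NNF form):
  ~g & (i | ~l)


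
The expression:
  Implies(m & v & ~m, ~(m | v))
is always true.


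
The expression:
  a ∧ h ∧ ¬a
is never true.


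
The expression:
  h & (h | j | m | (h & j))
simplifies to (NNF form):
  h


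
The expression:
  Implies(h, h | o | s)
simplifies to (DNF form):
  True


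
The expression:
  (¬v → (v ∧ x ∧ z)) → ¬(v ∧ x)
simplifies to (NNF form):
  ¬v ∨ ¬x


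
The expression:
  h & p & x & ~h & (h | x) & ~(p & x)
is never true.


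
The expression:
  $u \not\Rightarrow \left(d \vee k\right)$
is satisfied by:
  {u: True, d: False, k: False}


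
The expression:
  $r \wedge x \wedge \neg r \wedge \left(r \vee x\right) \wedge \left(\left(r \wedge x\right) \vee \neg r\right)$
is never true.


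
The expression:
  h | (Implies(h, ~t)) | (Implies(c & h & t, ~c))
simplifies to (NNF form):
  True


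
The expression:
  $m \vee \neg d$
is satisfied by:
  {m: True, d: False}
  {d: False, m: False}
  {d: True, m: True}


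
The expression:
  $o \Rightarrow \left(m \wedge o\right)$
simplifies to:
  $m \vee \neg o$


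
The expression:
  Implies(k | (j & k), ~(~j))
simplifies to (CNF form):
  j | ~k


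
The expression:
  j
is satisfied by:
  {j: True}


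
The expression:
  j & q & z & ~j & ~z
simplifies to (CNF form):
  False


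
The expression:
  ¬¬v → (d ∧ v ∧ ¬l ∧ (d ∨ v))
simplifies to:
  (d ∧ ¬l) ∨ ¬v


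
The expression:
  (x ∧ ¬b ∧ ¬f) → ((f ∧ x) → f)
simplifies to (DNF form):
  True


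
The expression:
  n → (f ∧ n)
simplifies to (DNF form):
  f ∨ ¬n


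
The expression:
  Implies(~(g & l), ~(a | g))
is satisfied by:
  {l: True, a: False, g: False}
  {a: False, g: False, l: False}
  {g: True, l: True, a: False}
  {g: True, a: True, l: True}


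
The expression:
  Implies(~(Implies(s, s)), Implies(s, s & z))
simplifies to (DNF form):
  True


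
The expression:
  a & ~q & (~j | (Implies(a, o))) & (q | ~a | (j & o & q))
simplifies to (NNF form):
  False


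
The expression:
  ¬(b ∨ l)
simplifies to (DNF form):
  ¬b ∧ ¬l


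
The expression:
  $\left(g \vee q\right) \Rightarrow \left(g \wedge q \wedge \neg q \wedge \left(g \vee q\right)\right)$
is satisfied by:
  {q: False, g: False}


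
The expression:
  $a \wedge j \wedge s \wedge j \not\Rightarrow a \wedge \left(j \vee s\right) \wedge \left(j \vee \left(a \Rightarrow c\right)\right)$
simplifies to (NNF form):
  $\text{False}$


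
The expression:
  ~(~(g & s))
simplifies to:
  g & s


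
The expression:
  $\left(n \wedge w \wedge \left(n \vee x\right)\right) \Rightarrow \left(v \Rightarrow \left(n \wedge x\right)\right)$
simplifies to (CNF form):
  $x \vee \neg n \vee \neg v \vee \neg w$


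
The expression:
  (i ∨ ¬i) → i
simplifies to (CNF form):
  i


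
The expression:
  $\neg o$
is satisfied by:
  {o: False}


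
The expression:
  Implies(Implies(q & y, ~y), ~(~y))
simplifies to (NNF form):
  y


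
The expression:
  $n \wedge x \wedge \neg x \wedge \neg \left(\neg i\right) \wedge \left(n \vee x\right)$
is never true.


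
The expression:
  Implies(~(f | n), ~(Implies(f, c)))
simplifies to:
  f | n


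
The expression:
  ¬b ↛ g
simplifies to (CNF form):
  ¬b ∧ ¬g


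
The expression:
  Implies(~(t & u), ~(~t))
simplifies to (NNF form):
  t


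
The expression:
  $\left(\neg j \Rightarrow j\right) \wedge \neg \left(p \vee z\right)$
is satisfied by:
  {j: True, p: False, z: False}


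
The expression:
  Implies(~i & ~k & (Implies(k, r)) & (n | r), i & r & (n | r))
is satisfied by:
  {i: True, k: True, r: False, n: False}
  {i: True, n: True, k: True, r: False}
  {i: True, k: True, r: True, n: False}
  {i: True, n: True, k: True, r: True}
  {i: True, r: False, k: False, n: False}
  {i: True, n: True, r: False, k: False}
  {i: True, r: True, k: False, n: False}
  {i: True, n: True, r: True, k: False}
  {k: True, n: False, r: False, i: False}
  {n: True, k: True, r: False, i: False}
  {k: True, r: True, n: False, i: False}
  {n: True, k: True, r: True, i: False}
  {n: False, r: False, k: False, i: False}


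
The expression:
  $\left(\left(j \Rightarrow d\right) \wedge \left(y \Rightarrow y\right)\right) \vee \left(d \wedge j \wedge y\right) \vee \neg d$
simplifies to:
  $\text{True}$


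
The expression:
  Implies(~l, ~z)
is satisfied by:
  {l: True, z: False}
  {z: False, l: False}
  {z: True, l: True}


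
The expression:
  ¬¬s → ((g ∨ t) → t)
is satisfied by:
  {t: True, s: False, g: False}
  {s: False, g: False, t: False}
  {g: True, t: True, s: False}
  {g: True, s: False, t: False}
  {t: True, s: True, g: False}
  {s: True, t: False, g: False}
  {g: True, s: True, t: True}


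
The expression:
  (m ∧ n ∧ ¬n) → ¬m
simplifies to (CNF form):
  True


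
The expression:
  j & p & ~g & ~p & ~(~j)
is never true.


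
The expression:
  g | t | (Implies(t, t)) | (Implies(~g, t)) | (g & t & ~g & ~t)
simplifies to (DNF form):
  True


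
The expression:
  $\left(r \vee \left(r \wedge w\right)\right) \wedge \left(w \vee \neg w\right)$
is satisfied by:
  {r: True}


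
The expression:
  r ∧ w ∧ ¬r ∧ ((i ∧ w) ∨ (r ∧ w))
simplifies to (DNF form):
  False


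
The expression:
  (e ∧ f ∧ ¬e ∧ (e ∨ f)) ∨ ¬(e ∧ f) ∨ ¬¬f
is always true.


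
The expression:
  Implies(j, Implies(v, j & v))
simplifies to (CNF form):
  True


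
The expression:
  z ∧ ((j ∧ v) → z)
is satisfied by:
  {z: True}


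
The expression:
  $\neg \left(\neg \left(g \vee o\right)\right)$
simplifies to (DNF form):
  $g \vee o$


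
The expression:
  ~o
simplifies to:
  ~o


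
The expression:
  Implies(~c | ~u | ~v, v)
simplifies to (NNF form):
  v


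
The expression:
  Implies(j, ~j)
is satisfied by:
  {j: False}


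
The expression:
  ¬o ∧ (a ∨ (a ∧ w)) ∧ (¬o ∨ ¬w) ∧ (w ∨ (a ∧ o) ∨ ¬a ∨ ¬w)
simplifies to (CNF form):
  a ∧ ¬o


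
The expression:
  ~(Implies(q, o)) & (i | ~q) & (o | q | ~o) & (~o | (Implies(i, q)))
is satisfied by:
  {i: True, q: True, o: False}


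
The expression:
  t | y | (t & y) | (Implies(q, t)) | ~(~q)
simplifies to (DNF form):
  True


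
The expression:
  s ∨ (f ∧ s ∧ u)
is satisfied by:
  {s: True}


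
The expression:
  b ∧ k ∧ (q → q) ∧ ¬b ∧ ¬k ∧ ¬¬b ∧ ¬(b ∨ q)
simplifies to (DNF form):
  False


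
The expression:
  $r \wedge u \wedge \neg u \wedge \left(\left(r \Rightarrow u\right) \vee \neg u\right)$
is never true.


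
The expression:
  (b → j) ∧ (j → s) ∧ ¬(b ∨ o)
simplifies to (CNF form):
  ¬b ∧ ¬o ∧ (s ∨ ¬j)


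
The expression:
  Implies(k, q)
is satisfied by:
  {q: True, k: False}
  {k: False, q: False}
  {k: True, q: True}


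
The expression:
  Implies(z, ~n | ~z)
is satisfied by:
  {z: False, n: False}
  {n: True, z: False}
  {z: True, n: False}


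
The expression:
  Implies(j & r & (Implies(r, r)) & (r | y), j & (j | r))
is always true.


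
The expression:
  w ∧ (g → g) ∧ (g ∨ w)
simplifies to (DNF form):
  w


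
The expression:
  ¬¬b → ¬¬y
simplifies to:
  y ∨ ¬b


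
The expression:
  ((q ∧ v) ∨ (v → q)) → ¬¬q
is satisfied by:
  {q: True, v: True}
  {q: True, v: False}
  {v: True, q: False}


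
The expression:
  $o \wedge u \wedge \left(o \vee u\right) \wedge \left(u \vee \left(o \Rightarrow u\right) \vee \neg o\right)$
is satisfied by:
  {u: True, o: True}


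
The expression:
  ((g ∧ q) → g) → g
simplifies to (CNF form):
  g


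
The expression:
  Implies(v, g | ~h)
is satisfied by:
  {g: True, h: False, v: False}
  {h: False, v: False, g: False}
  {g: True, v: True, h: False}
  {v: True, h: False, g: False}
  {g: True, h: True, v: False}
  {h: True, g: False, v: False}
  {g: True, v: True, h: True}


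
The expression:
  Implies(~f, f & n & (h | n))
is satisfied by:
  {f: True}


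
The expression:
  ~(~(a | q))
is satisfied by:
  {a: True, q: True}
  {a: True, q: False}
  {q: True, a: False}


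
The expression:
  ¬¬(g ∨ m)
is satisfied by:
  {m: True, g: True}
  {m: True, g: False}
  {g: True, m: False}


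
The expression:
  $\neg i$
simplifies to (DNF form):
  $\neg i$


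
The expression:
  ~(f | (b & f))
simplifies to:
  ~f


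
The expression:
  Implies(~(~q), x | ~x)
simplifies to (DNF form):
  True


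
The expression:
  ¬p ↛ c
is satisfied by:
  {p: False, c: False}


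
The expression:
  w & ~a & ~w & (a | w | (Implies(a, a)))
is never true.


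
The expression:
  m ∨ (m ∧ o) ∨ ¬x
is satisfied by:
  {m: True, x: False}
  {x: False, m: False}
  {x: True, m: True}


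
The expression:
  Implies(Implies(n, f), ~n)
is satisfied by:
  {n: False, f: False}
  {f: True, n: False}
  {n: True, f: False}


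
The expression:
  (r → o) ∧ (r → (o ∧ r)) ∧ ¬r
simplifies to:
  ¬r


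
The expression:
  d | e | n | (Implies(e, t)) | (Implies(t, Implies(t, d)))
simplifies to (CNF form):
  True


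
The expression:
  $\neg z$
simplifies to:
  $\neg z$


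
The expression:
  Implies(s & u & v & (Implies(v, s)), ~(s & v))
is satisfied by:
  {s: False, v: False, u: False}
  {u: True, s: False, v: False}
  {v: True, s: False, u: False}
  {u: True, v: True, s: False}
  {s: True, u: False, v: False}
  {u: True, s: True, v: False}
  {v: True, s: True, u: False}


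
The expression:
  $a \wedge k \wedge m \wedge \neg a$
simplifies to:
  $\text{False}$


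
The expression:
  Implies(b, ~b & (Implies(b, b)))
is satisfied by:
  {b: False}


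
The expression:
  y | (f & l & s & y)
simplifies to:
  y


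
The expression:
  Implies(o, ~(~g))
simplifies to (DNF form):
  g | ~o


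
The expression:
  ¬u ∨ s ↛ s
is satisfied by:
  {u: False}


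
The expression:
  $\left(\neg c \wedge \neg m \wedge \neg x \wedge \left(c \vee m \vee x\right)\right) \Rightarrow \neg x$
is always true.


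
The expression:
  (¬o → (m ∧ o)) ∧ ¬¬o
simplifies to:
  o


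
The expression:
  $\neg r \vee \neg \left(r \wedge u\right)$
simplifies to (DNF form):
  $\neg r \vee \neg u$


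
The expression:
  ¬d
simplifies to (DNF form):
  ¬d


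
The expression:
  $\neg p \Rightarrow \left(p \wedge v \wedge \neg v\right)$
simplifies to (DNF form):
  $p$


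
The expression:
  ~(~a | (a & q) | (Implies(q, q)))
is never true.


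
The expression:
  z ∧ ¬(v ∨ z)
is never true.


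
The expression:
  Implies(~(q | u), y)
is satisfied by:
  {y: True, q: True, u: True}
  {y: True, q: True, u: False}
  {y: True, u: True, q: False}
  {y: True, u: False, q: False}
  {q: True, u: True, y: False}
  {q: True, u: False, y: False}
  {u: True, q: False, y: False}


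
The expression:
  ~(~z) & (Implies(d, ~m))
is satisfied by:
  {z: True, m: False, d: False}
  {d: True, z: True, m: False}
  {m: True, z: True, d: False}


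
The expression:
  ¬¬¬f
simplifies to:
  ¬f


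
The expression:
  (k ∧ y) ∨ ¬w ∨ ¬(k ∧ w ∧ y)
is always true.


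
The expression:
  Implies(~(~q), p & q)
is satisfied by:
  {p: True, q: False}
  {q: False, p: False}
  {q: True, p: True}


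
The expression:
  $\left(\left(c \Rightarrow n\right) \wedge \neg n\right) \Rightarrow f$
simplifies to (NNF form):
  $c \vee f \vee n$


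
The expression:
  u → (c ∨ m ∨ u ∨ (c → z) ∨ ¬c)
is always true.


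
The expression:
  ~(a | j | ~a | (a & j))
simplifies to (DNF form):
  False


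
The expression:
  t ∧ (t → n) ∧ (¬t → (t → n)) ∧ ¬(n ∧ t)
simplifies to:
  False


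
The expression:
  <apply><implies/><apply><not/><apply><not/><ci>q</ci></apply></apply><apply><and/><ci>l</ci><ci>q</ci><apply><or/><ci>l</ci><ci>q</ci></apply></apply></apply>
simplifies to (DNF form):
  <apply><or/><ci>l</ci><apply><not/><ci>q</ci></apply></apply>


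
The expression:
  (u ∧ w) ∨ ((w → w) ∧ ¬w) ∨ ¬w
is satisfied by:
  {u: True, w: False}
  {w: False, u: False}
  {w: True, u: True}


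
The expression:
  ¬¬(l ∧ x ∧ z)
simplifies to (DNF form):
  l ∧ x ∧ z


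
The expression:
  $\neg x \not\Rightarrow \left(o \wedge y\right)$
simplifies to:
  $\neg x \wedge \left(\neg o \vee \neg y\right)$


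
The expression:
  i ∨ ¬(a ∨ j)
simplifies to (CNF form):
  (i ∨ ¬a) ∧ (i ∨ ¬j)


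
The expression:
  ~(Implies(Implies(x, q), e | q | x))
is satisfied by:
  {q: False, e: False, x: False}


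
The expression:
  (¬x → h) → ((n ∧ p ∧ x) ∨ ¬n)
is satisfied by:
  {p: True, h: False, x: False, n: False}
  {p: False, h: False, x: False, n: False}
  {p: True, x: True, h: False, n: False}
  {x: True, p: False, h: False, n: False}
  {p: True, h: True, x: False, n: False}
  {h: True, p: False, x: False, n: False}
  {p: True, x: True, h: True, n: False}
  {x: True, h: True, p: False, n: False}
  {n: True, p: True, h: False, x: False}
  {n: True, p: False, h: False, x: False}
  {n: True, p: True, x: True, h: False}
  {n: True, p: True, h: True, x: True}


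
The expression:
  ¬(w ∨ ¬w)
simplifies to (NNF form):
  False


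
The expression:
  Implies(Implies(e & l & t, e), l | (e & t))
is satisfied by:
  {l: True, e: True, t: True}
  {l: True, e: True, t: False}
  {l: True, t: True, e: False}
  {l: True, t: False, e: False}
  {e: True, t: True, l: False}


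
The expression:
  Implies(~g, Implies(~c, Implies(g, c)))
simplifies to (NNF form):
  True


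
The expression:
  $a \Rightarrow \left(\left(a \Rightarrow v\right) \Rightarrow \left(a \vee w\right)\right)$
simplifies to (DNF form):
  $\text{True}$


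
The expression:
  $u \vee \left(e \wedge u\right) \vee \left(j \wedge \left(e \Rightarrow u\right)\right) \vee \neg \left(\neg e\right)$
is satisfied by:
  {e: True, u: True, j: True}
  {e: True, u: True, j: False}
  {e: True, j: True, u: False}
  {e: True, j: False, u: False}
  {u: True, j: True, e: False}
  {u: True, j: False, e: False}
  {j: True, u: False, e: False}


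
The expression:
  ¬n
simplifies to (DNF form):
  ¬n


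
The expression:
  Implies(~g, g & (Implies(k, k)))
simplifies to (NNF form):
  g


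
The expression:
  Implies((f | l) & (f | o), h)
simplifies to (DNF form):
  h | (~f & ~l) | (~f & ~o)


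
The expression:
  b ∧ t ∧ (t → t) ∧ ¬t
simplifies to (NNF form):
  False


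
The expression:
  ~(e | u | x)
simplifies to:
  ~e & ~u & ~x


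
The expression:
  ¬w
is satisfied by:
  {w: False}


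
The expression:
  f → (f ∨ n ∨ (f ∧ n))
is always true.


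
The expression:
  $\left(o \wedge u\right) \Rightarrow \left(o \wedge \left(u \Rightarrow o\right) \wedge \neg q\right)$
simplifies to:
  $\neg o \vee \neg q \vee \neg u$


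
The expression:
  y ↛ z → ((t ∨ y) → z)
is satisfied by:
  {z: True, y: False}
  {y: False, z: False}
  {y: True, z: True}


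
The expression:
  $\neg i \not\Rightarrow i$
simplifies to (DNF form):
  $\neg i$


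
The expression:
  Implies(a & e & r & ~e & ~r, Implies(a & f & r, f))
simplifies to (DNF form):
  True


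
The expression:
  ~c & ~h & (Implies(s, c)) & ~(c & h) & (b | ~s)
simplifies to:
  ~c & ~h & ~s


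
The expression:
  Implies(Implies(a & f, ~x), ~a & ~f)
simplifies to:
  (a | ~f) & (f | ~a) & (x | ~f)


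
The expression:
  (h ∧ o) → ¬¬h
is always true.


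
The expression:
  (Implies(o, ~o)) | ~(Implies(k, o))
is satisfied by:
  {o: False}


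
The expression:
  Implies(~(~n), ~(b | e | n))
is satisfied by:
  {n: False}


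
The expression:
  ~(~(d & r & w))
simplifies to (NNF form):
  d & r & w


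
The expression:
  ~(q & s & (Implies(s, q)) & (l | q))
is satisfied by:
  {s: False, q: False}
  {q: True, s: False}
  {s: True, q: False}


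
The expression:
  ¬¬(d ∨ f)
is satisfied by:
  {d: True, f: True}
  {d: True, f: False}
  {f: True, d: False}


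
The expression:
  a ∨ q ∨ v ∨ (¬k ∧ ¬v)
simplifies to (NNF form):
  a ∨ q ∨ v ∨ ¬k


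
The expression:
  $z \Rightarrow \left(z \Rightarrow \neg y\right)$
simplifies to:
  $\neg y \vee \neg z$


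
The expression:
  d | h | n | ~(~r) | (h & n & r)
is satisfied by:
  {r: True, n: True, d: True, h: True}
  {r: True, n: True, d: True, h: False}
  {r: True, n: True, h: True, d: False}
  {r: True, n: True, h: False, d: False}
  {r: True, d: True, h: True, n: False}
  {r: True, d: True, h: False, n: False}
  {r: True, d: False, h: True, n: False}
  {r: True, d: False, h: False, n: False}
  {n: True, d: True, h: True, r: False}
  {n: True, d: True, h: False, r: False}
  {n: True, h: True, d: False, r: False}
  {n: True, h: False, d: False, r: False}
  {d: True, h: True, n: False, r: False}
  {d: True, n: False, h: False, r: False}
  {h: True, n: False, d: False, r: False}


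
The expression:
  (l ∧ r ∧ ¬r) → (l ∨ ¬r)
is always true.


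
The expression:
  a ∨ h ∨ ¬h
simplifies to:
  True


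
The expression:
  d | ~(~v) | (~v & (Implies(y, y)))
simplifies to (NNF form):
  True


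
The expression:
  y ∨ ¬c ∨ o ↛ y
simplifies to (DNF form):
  o ∨ y ∨ ¬c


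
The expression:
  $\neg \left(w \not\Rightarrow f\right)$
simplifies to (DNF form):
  $f \vee \neg w$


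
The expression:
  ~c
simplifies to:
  ~c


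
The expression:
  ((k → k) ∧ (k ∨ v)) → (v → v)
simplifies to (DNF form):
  True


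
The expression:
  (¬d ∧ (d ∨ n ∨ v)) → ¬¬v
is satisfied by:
  {d: True, v: True, n: False}
  {d: True, v: False, n: False}
  {v: True, d: False, n: False}
  {d: False, v: False, n: False}
  {n: True, d: True, v: True}
  {n: True, d: True, v: False}
  {n: True, v: True, d: False}


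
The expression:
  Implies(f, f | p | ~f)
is always true.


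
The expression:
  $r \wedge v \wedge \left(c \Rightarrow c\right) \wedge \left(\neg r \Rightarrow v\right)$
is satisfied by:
  {r: True, v: True}


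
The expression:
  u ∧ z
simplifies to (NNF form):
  u ∧ z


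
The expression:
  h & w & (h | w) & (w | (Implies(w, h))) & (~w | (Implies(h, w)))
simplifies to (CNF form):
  h & w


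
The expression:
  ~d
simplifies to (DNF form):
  ~d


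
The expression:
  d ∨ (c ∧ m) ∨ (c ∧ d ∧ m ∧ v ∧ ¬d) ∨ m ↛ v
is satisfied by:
  {d: True, m: True, c: True, v: False}
  {d: True, m: True, c: False, v: False}
  {d: True, m: True, v: True, c: True}
  {d: True, m: True, v: True, c: False}
  {d: True, c: True, v: False, m: False}
  {d: True, c: False, v: False, m: False}
  {d: True, v: True, c: True, m: False}
  {d: True, v: True, c: False, m: False}
  {m: True, c: True, v: False, d: False}
  {m: True, c: False, v: False, d: False}
  {m: True, v: True, c: True, d: False}


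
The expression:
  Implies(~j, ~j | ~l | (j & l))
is always true.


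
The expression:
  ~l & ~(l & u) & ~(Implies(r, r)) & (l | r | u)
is never true.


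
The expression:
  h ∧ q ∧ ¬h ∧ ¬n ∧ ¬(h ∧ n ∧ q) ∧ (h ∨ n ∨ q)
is never true.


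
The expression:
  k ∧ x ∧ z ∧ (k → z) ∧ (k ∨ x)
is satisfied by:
  {z: True, x: True, k: True}


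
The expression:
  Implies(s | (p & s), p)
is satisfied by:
  {p: True, s: False}
  {s: False, p: False}
  {s: True, p: True}


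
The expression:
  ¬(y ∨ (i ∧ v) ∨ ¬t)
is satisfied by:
  {t: True, v: False, i: False, y: False}
  {t: True, i: True, v: False, y: False}
  {t: True, v: True, i: False, y: False}


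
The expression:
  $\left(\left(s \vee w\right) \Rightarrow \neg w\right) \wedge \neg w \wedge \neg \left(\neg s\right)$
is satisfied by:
  {s: True, w: False}


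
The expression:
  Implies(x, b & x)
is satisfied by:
  {b: True, x: False}
  {x: False, b: False}
  {x: True, b: True}


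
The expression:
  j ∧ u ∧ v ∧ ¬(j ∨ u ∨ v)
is never true.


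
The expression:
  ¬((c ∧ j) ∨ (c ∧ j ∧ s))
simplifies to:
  ¬c ∨ ¬j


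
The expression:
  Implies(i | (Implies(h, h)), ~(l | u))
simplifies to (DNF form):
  ~l & ~u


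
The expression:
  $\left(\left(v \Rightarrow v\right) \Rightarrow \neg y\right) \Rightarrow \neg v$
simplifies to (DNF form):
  $y \vee \neg v$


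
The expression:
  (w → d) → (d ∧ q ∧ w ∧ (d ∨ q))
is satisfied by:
  {w: True, q: True, d: False}
  {w: True, q: False, d: False}
  {w: True, d: True, q: True}


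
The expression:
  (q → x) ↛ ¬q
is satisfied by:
  {x: True, q: True}


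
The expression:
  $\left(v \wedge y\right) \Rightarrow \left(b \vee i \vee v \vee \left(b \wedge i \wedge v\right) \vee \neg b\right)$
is always true.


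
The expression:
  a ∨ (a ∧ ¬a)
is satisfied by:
  {a: True}


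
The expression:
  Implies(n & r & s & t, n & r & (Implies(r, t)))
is always true.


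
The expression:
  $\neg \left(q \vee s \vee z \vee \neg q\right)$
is never true.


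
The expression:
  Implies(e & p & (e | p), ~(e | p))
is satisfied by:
  {p: False, e: False}
  {e: True, p: False}
  {p: True, e: False}


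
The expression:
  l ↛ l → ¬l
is always true.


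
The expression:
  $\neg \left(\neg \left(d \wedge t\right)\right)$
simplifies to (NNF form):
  $d \wedge t$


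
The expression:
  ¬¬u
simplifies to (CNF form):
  u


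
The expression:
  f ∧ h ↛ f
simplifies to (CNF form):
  False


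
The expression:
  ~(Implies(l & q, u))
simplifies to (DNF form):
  l & q & ~u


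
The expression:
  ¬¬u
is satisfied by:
  {u: True}


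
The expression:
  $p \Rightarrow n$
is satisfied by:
  {n: True, p: False}
  {p: False, n: False}
  {p: True, n: True}


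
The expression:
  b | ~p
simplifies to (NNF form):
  b | ~p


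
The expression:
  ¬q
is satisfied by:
  {q: False}


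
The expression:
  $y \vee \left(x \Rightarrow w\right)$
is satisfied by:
  {y: True, w: True, x: False}
  {y: True, w: False, x: False}
  {w: True, y: False, x: False}
  {y: False, w: False, x: False}
  {y: True, x: True, w: True}
  {y: True, x: True, w: False}
  {x: True, w: True, y: False}


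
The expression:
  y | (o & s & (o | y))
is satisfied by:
  {y: True, s: True, o: True}
  {y: True, s: True, o: False}
  {y: True, o: True, s: False}
  {y: True, o: False, s: False}
  {s: True, o: True, y: False}


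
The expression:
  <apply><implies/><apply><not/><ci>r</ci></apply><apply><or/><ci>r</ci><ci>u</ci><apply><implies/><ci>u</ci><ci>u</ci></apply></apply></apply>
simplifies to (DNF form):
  <true/>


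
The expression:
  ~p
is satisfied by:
  {p: False}


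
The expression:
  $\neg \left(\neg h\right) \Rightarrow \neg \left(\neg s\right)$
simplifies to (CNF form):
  $s \vee \neg h$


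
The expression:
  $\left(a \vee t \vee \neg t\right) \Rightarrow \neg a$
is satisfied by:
  {a: False}


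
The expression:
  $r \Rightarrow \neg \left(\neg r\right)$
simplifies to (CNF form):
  $\text{True}$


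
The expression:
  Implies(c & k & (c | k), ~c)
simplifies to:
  ~c | ~k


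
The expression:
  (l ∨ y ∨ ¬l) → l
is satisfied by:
  {l: True}


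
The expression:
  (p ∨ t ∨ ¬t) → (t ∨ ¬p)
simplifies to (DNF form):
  t ∨ ¬p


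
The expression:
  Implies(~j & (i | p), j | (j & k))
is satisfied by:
  {j: True, p: False, i: False}
  {i: True, j: True, p: False}
  {j: True, p: True, i: False}
  {i: True, j: True, p: True}
  {i: False, p: False, j: False}


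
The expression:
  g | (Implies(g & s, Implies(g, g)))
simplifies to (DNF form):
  True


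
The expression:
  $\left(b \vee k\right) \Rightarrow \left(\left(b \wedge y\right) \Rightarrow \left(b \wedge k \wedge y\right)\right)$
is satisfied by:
  {k: True, y: False, b: False}
  {k: False, y: False, b: False}
  {b: True, k: True, y: False}
  {b: True, k: False, y: False}
  {y: True, k: True, b: False}
  {y: True, k: False, b: False}
  {y: True, b: True, k: True}


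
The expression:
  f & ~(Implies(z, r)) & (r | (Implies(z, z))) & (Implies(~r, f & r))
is never true.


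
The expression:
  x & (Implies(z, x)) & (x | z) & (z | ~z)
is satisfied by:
  {x: True}


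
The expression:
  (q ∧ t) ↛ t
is never true.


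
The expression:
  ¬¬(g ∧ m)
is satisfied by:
  {m: True, g: True}


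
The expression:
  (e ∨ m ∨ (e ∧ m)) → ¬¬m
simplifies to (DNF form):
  m ∨ ¬e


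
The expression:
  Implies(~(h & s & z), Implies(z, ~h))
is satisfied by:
  {s: True, h: False, z: False}
  {h: False, z: False, s: False}
  {z: True, s: True, h: False}
  {z: True, h: False, s: False}
  {s: True, h: True, z: False}
  {h: True, s: False, z: False}
  {z: True, h: True, s: True}


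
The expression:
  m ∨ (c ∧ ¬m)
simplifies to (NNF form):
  c ∨ m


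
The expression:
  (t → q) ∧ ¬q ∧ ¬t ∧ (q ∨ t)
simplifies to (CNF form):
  False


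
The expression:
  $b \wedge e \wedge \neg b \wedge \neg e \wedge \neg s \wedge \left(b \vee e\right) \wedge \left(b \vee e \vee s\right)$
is never true.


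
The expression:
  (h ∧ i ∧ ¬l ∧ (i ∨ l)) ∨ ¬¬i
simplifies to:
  i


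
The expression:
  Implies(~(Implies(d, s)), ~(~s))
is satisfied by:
  {s: True, d: False}
  {d: False, s: False}
  {d: True, s: True}


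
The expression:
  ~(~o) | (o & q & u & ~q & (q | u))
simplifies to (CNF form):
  o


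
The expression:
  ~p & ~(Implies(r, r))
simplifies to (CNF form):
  False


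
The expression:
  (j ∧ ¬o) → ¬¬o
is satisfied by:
  {o: True, j: False}
  {j: False, o: False}
  {j: True, o: True}


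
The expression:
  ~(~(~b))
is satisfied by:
  {b: False}


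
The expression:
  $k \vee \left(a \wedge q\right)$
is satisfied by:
  {k: True, q: True, a: True}
  {k: True, q: True, a: False}
  {k: True, a: True, q: False}
  {k: True, a: False, q: False}
  {q: True, a: True, k: False}


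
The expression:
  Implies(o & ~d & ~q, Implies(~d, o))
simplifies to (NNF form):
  True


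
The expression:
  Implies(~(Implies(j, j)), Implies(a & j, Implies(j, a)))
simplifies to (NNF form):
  True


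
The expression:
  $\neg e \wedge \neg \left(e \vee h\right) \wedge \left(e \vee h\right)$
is never true.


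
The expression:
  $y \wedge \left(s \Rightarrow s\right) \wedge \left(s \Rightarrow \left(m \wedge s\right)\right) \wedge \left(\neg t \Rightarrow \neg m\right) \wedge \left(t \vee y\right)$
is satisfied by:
  {t: True, y: True, s: False, m: False}
  {y: True, m: False, t: False, s: False}
  {m: True, t: True, y: True, s: False}
  {s: True, m: True, y: True, t: True}


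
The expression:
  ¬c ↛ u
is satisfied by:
  {u: True, c: False}
  {c: False, u: False}
  {c: True, u: True}


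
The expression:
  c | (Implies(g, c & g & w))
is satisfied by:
  {c: True, g: False}
  {g: False, c: False}
  {g: True, c: True}


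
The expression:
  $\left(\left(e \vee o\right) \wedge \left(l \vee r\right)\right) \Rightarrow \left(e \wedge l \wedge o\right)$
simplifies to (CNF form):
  $\left(e \vee \neg e \vee \neg l\right) \wedge \left(e \vee \neg e \vee \neg r\right) \wedge \left(e \vee \neg l \vee \neg o\right) \wedge \left(e \vee \neg o \vee \neg r\right) \wedge \left(l \vee \neg e \vee \neg l\right) \wedge \left(l \vee \neg e \vee \neg r\right) \wedge \left(l \vee \neg l \vee \neg o\right) \wedge \left(l \vee \neg o \vee \neg r\right) \wedge \left(o \vee \neg e \vee \neg l\right) \wedge \left(o \vee \neg e \vee \neg r\right) \wedge \left(o \vee \neg l \vee \neg o\right) \wedge \left(o \vee \neg o \vee \neg r\right)$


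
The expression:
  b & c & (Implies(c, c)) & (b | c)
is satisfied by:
  {c: True, b: True}


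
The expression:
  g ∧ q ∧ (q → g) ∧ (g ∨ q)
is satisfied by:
  {g: True, q: True}


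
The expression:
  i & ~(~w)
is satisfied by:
  {i: True, w: True}


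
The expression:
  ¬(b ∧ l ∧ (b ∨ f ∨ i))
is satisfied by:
  {l: False, b: False}
  {b: True, l: False}
  {l: True, b: False}


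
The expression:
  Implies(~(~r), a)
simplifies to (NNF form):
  a | ~r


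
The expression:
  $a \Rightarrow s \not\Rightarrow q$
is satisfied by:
  {s: True, q: False, a: False}
  {q: False, a: False, s: False}
  {s: True, q: True, a: False}
  {q: True, s: False, a: False}
  {a: True, s: True, q: False}


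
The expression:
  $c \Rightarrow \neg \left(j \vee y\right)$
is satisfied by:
  {j: False, c: False, y: False}
  {y: True, j: False, c: False}
  {j: True, y: False, c: False}
  {y: True, j: True, c: False}
  {c: True, y: False, j: False}


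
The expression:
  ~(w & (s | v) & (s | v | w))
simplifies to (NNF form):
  ~w | (~s & ~v)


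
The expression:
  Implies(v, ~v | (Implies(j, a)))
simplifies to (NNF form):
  a | ~j | ~v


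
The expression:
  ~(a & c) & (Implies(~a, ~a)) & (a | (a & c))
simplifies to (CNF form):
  a & ~c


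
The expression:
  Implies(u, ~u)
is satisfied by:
  {u: False}


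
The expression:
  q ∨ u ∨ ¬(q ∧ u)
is always true.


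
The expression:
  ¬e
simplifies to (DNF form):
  ¬e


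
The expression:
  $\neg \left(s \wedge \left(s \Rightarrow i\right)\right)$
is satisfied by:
  {s: False, i: False}
  {i: True, s: False}
  {s: True, i: False}


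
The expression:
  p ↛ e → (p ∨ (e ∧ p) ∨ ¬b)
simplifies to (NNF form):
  True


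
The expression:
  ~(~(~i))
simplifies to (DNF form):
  ~i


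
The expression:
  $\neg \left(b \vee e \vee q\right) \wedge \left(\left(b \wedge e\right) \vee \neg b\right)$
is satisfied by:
  {q: False, e: False, b: False}


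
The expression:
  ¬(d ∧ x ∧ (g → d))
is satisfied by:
  {d: False, x: False}
  {x: True, d: False}
  {d: True, x: False}


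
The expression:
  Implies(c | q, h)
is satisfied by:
  {h: True, q: False, c: False}
  {h: True, c: True, q: False}
  {h: True, q: True, c: False}
  {h: True, c: True, q: True}
  {c: False, q: False, h: False}


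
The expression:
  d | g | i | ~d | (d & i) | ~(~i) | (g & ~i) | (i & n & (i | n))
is always true.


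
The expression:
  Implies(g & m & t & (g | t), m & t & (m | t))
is always true.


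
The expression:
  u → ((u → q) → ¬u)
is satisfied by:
  {u: False, q: False}
  {q: True, u: False}
  {u: True, q: False}


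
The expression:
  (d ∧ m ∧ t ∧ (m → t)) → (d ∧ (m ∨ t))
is always true.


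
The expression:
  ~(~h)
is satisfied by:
  {h: True}


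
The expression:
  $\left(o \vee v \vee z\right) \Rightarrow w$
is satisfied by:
  {w: True, z: False, o: False, v: False}
  {v: True, w: True, z: False, o: False}
  {w: True, o: True, z: False, v: False}
  {v: True, w: True, o: True, z: False}
  {w: True, z: True, o: False, v: False}
  {w: True, v: True, z: True, o: False}
  {w: True, o: True, z: True, v: False}
  {v: True, w: True, o: True, z: True}
  {v: False, z: False, o: False, w: False}


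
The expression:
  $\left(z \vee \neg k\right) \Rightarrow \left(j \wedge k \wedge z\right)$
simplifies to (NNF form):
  $k \wedge \left(j \vee \neg z\right)$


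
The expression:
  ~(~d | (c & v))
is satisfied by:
  {d: True, v: False, c: False}
  {c: True, d: True, v: False}
  {v: True, d: True, c: False}


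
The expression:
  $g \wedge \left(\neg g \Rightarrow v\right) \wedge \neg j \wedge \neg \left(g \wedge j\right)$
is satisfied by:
  {g: True, j: False}


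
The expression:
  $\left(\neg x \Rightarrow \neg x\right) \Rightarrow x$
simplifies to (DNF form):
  $x$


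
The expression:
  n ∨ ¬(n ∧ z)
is always true.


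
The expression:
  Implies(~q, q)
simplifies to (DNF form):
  q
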